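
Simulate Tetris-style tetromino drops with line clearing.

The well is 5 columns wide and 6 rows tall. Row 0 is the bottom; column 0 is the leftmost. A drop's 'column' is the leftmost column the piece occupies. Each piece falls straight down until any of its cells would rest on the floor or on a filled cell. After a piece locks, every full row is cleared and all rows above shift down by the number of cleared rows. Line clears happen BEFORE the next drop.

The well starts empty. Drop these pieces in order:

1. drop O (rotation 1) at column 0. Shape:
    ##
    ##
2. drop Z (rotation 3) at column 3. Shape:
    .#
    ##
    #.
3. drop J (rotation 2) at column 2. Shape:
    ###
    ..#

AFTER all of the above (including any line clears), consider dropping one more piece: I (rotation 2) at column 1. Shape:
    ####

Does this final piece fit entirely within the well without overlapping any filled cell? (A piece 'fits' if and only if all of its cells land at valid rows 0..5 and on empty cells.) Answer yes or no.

Answer: yes

Derivation:
Drop 1: O rot1 at col 0 lands with bottom-row=0; cleared 0 line(s) (total 0); column heights now [2 2 0 0 0], max=2
Drop 2: Z rot3 at col 3 lands with bottom-row=0; cleared 0 line(s) (total 0); column heights now [2 2 0 2 3], max=3
Drop 3: J rot2 at col 2 lands with bottom-row=3; cleared 0 line(s) (total 0); column heights now [2 2 5 5 5], max=5
Test piece I rot2 at col 1 (width 4): heights before test = [2 2 5 5 5]; fits = True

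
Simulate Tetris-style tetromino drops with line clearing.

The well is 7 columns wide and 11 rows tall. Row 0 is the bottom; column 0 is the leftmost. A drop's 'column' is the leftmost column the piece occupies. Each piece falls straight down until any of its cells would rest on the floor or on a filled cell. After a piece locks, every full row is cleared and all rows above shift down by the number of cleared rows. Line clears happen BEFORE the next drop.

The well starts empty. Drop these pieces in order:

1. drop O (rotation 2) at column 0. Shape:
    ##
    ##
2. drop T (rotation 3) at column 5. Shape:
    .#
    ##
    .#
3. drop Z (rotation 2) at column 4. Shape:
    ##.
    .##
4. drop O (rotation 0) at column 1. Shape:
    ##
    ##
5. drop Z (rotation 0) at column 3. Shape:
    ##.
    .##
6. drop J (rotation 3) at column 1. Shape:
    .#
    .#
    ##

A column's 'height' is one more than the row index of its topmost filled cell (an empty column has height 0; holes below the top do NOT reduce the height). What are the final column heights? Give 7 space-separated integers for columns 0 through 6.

Answer: 2 5 7 7 7 6 4

Derivation:
Drop 1: O rot2 at col 0 lands with bottom-row=0; cleared 0 line(s) (total 0); column heights now [2 2 0 0 0 0 0], max=2
Drop 2: T rot3 at col 5 lands with bottom-row=0; cleared 0 line(s) (total 0); column heights now [2 2 0 0 0 2 3], max=3
Drop 3: Z rot2 at col 4 lands with bottom-row=3; cleared 0 line(s) (total 0); column heights now [2 2 0 0 5 5 4], max=5
Drop 4: O rot0 at col 1 lands with bottom-row=2; cleared 0 line(s) (total 0); column heights now [2 4 4 0 5 5 4], max=5
Drop 5: Z rot0 at col 3 lands with bottom-row=5; cleared 0 line(s) (total 0); column heights now [2 4 4 7 7 6 4], max=7
Drop 6: J rot3 at col 1 lands with bottom-row=4; cleared 0 line(s) (total 0); column heights now [2 5 7 7 7 6 4], max=7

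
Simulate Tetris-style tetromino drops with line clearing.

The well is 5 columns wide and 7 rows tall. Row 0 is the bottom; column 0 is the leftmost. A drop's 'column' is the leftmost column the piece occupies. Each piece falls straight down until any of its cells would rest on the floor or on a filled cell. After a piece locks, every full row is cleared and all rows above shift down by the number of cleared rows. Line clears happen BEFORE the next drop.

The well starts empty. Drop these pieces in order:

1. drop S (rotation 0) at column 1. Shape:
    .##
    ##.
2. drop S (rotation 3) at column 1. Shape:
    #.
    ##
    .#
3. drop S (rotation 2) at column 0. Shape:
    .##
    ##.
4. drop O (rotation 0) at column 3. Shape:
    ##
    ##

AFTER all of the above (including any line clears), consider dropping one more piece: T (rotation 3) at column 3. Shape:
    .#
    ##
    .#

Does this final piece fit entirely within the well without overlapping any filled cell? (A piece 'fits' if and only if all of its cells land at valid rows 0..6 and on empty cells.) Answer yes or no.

Drop 1: S rot0 at col 1 lands with bottom-row=0; cleared 0 line(s) (total 0); column heights now [0 1 2 2 0], max=2
Drop 2: S rot3 at col 1 lands with bottom-row=2; cleared 0 line(s) (total 0); column heights now [0 5 4 2 0], max=5
Drop 3: S rot2 at col 0 lands with bottom-row=5; cleared 0 line(s) (total 0); column heights now [6 7 7 2 0], max=7
Drop 4: O rot0 at col 3 lands with bottom-row=2; cleared 0 line(s) (total 0); column heights now [6 7 7 4 4], max=7
Test piece T rot3 at col 3 (width 2): heights before test = [6 7 7 4 4]; fits = True

Answer: yes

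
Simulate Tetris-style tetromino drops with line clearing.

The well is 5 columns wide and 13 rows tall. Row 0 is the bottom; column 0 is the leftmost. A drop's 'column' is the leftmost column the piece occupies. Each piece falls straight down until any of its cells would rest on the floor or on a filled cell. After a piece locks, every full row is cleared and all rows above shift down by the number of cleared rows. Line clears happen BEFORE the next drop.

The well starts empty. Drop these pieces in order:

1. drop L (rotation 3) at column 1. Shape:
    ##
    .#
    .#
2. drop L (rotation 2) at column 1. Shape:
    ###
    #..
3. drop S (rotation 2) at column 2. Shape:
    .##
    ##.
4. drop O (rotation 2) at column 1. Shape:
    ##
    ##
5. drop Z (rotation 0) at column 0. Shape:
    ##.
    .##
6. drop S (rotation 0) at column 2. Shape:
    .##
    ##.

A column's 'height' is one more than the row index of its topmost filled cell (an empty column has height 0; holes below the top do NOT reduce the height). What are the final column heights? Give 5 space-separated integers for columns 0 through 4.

Drop 1: L rot3 at col 1 lands with bottom-row=0; cleared 0 line(s) (total 0); column heights now [0 3 3 0 0], max=3
Drop 2: L rot2 at col 1 lands with bottom-row=3; cleared 0 line(s) (total 0); column heights now [0 5 5 5 0], max=5
Drop 3: S rot2 at col 2 lands with bottom-row=5; cleared 0 line(s) (total 0); column heights now [0 5 6 7 7], max=7
Drop 4: O rot2 at col 1 lands with bottom-row=6; cleared 0 line(s) (total 0); column heights now [0 8 8 7 7], max=8
Drop 5: Z rot0 at col 0 lands with bottom-row=8; cleared 0 line(s) (total 0); column heights now [10 10 9 7 7], max=10
Drop 6: S rot0 at col 2 lands with bottom-row=9; cleared 0 line(s) (total 0); column heights now [10 10 10 11 11], max=11

Answer: 10 10 10 11 11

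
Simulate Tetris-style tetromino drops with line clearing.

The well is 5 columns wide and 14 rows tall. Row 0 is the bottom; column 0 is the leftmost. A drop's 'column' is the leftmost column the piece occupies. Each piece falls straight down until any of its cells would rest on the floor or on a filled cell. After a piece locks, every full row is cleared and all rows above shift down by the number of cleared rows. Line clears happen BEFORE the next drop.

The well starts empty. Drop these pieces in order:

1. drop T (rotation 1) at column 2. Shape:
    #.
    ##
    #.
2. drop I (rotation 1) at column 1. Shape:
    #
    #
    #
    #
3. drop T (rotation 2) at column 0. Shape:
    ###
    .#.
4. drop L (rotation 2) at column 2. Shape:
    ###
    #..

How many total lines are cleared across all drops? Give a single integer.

Drop 1: T rot1 at col 2 lands with bottom-row=0; cleared 0 line(s) (total 0); column heights now [0 0 3 2 0], max=3
Drop 2: I rot1 at col 1 lands with bottom-row=0; cleared 0 line(s) (total 0); column heights now [0 4 3 2 0], max=4
Drop 3: T rot2 at col 0 lands with bottom-row=4; cleared 0 line(s) (total 0); column heights now [6 6 6 2 0], max=6
Drop 4: L rot2 at col 2 lands with bottom-row=6; cleared 0 line(s) (total 0); column heights now [6 6 8 8 8], max=8

Answer: 0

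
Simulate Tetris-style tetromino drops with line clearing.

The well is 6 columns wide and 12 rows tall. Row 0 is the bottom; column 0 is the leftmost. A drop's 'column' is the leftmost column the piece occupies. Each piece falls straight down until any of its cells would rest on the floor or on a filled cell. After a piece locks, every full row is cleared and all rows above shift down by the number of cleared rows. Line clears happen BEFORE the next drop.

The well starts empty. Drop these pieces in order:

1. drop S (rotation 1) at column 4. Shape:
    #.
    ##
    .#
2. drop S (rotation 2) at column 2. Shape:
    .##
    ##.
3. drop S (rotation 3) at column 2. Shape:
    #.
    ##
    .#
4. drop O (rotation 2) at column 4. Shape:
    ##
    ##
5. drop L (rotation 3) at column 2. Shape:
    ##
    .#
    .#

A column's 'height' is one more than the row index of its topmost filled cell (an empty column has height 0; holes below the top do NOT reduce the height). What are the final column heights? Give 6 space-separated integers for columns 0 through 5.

Answer: 0 0 9 9 6 6

Derivation:
Drop 1: S rot1 at col 4 lands with bottom-row=0; cleared 0 line(s) (total 0); column heights now [0 0 0 0 3 2], max=3
Drop 2: S rot2 at col 2 lands with bottom-row=2; cleared 0 line(s) (total 0); column heights now [0 0 3 4 4 2], max=4
Drop 3: S rot3 at col 2 lands with bottom-row=4; cleared 0 line(s) (total 0); column heights now [0 0 7 6 4 2], max=7
Drop 4: O rot2 at col 4 lands with bottom-row=4; cleared 0 line(s) (total 0); column heights now [0 0 7 6 6 6], max=7
Drop 5: L rot3 at col 2 lands with bottom-row=6; cleared 0 line(s) (total 0); column heights now [0 0 9 9 6 6], max=9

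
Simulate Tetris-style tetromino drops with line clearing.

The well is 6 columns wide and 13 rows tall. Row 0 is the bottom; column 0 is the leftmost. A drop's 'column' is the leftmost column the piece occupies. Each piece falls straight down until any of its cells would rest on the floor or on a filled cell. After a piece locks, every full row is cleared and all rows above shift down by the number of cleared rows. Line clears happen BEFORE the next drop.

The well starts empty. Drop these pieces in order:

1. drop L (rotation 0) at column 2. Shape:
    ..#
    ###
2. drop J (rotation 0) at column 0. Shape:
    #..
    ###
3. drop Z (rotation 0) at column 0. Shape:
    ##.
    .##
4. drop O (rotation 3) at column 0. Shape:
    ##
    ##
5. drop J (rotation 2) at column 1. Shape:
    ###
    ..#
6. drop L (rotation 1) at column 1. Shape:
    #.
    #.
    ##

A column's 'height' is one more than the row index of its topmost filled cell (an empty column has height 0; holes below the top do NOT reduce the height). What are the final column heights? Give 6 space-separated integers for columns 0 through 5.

Answer: 6 10 8 7 2 0

Derivation:
Drop 1: L rot0 at col 2 lands with bottom-row=0; cleared 0 line(s) (total 0); column heights now [0 0 1 1 2 0], max=2
Drop 2: J rot0 at col 0 lands with bottom-row=1; cleared 0 line(s) (total 0); column heights now [3 2 2 1 2 0], max=3
Drop 3: Z rot0 at col 0 lands with bottom-row=2; cleared 0 line(s) (total 0); column heights now [4 4 3 1 2 0], max=4
Drop 4: O rot3 at col 0 lands with bottom-row=4; cleared 0 line(s) (total 0); column heights now [6 6 3 1 2 0], max=6
Drop 5: J rot2 at col 1 lands with bottom-row=5; cleared 0 line(s) (total 0); column heights now [6 7 7 7 2 0], max=7
Drop 6: L rot1 at col 1 lands with bottom-row=7; cleared 0 line(s) (total 0); column heights now [6 10 8 7 2 0], max=10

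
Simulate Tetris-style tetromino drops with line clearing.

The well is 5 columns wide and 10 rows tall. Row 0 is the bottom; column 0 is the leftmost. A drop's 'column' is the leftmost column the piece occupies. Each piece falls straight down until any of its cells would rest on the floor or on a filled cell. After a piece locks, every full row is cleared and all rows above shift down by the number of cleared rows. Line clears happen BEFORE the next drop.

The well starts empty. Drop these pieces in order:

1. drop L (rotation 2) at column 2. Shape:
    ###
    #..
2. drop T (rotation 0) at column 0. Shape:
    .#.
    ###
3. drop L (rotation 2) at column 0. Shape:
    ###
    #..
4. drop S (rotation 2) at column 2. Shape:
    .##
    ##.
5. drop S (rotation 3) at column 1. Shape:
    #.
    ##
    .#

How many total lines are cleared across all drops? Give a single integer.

Answer: 0

Derivation:
Drop 1: L rot2 at col 2 lands with bottom-row=0; cleared 0 line(s) (total 0); column heights now [0 0 2 2 2], max=2
Drop 2: T rot0 at col 0 lands with bottom-row=2; cleared 0 line(s) (total 0); column heights now [3 4 3 2 2], max=4
Drop 3: L rot2 at col 0 lands with bottom-row=3; cleared 0 line(s) (total 0); column heights now [5 5 5 2 2], max=5
Drop 4: S rot2 at col 2 lands with bottom-row=5; cleared 0 line(s) (total 0); column heights now [5 5 6 7 7], max=7
Drop 5: S rot3 at col 1 lands with bottom-row=6; cleared 0 line(s) (total 0); column heights now [5 9 8 7 7], max=9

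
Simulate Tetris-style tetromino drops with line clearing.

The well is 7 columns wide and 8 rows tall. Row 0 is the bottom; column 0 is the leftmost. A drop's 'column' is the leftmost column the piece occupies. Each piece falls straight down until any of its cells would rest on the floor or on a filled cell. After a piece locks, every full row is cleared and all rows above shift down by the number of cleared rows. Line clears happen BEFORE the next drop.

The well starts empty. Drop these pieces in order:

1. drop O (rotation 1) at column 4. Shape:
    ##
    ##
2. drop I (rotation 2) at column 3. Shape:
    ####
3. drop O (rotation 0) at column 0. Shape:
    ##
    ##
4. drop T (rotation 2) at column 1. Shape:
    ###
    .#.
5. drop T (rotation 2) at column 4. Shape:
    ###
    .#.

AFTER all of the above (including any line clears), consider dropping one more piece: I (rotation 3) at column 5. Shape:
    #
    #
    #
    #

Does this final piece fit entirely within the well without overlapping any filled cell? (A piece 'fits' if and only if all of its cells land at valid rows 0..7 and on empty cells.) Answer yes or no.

Drop 1: O rot1 at col 4 lands with bottom-row=0; cleared 0 line(s) (total 0); column heights now [0 0 0 0 2 2 0], max=2
Drop 2: I rot2 at col 3 lands with bottom-row=2; cleared 0 line(s) (total 0); column heights now [0 0 0 3 3 3 3], max=3
Drop 3: O rot0 at col 0 lands with bottom-row=0; cleared 0 line(s) (total 0); column heights now [2 2 0 3 3 3 3], max=3
Drop 4: T rot2 at col 1 lands with bottom-row=2; cleared 0 line(s) (total 0); column heights now [2 4 4 4 3 3 3], max=4
Drop 5: T rot2 at col 4 lands with bottom-row=3; cleared 0 line(s) (total 0); column heights now [2 4 4 4 5 5 5], max=5
Test piece I rot3 at col 5 (width 1): heights before test = [2 4 4 4 5 5 5]; fits = False

Answer: no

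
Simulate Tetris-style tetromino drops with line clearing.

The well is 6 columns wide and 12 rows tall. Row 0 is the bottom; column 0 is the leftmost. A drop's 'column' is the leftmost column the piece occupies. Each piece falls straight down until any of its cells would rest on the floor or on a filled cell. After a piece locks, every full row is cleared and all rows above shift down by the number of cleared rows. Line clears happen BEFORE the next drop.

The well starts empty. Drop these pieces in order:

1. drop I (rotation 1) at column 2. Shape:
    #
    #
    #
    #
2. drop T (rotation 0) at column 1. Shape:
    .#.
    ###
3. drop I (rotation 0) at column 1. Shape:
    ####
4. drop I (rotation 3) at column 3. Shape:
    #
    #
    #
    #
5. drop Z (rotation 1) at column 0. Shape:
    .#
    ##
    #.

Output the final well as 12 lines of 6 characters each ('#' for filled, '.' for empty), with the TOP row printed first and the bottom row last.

Drop 1: I rot1 at col 2 lands with bottom-row=0; cleared 0 line(s) (total 0); column heights now [0 0 4 0 0 0], max=4
Drop 2: T rot0 at col 1 lands with bottom-row=4; cleared 0 line(s) (total 0); column heights now [0 5 6 5 0 0], max=6
Drop 3: I rot0 at col 1 lands with bottom-row=6; cleared 0 line(s) (total 0); column heights now [0 7 7 7 7 0], max=7
Drop 4: I rot3 at col 3 lands with bottom-row=7; cleared 0 line(s) (total 0); column heights now [0 7 7 11 7 0], max=11
Drop 5: Z rot1 at col 0 lands with bottom-row=6; cleared 0 line(s) (total 0); column heights now [8 9 7 11 7 0], max=11

Answer: ......
...#..
...#..
.#.#..
##.#..
#####.
..#...
.###..
..#...
..#...
..#...
..#...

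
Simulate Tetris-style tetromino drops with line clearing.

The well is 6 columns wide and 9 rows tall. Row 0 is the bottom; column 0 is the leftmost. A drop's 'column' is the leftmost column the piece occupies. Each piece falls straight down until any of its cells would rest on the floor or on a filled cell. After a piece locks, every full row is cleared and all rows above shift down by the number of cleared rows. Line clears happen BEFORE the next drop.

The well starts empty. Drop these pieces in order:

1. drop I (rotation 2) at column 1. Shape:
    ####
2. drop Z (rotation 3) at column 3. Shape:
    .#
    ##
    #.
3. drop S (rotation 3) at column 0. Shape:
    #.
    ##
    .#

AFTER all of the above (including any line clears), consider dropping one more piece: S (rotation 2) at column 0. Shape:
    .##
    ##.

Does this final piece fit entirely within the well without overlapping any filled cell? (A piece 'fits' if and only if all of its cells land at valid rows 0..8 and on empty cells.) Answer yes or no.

Drop 1: I rot2 at col 1 lands with bottom-row=0; cleared 0 line(s) (total 0); column heights now [0 1 1 1 1 0], max=1
Drop 2: Z rot3 at col 3 lands with bottom-row=1; cleared 0 line(s) (total 0); column heights now [0 1 1 3 4 0], max=4
Drop 3: S rot3 at col 0 lands with bottom-row=1; cleared 0 line(s) (total 0); column heights now [4 3 1 3 4 0], max=4
Test piece S rot2 at col 0 (width 3): heights before test = [4 3 1 3 4 0]; fits = True

Answer: yes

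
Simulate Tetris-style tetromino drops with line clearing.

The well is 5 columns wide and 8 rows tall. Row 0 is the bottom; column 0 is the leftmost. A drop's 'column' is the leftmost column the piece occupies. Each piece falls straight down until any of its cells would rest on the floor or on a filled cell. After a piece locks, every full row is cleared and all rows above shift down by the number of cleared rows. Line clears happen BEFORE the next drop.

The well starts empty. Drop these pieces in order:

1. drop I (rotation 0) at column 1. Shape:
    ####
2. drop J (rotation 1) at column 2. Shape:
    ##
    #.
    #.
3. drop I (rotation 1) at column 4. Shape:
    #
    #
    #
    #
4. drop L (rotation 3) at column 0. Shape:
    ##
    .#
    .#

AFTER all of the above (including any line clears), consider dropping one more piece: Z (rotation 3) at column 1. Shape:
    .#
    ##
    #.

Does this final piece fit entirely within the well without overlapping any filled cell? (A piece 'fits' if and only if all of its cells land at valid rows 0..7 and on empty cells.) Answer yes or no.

Answer: yes

Derivation:
Drop 1: I rot0 at col 1 lands with bottom-row=0; cleared 0 line(s) (total 0); column heights now [0 1 1 1 1], max=1
Drop 2: J rot1 at col 2 lands with bottom-row=1; cleared 0 line(s) (total 0); column heights now [0 1 4 4 1], max=4
Drop 3: I rot1 at col 4 lands with bottom-row=1; cleared 0 line(s) (total 0); column heights now [0 1 4 4 5], max=5
Drop 4: L rot3 at col 0 lands with bottom-row=1; cleared 1 line(s) (total 1); column heights now [0 3 3 1 4], max=4
Test piece Z rot3 at col 1 (width 2): heights before test = [0 3 3 1 4]; fits = True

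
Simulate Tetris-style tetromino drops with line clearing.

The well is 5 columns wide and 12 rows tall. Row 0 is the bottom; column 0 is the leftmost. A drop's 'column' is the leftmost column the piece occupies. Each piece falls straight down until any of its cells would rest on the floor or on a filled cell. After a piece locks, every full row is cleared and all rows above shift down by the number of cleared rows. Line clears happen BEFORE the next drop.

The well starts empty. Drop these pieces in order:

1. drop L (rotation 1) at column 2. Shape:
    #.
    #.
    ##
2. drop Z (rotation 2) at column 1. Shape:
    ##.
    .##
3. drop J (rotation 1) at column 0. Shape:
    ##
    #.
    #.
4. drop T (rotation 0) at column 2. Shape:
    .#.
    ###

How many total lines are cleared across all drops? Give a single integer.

Drop 1: L rot1 at col 2 lands with bottom-row=0; cleared 0 line(s) (total 0); column heights now [0 0 3 1 0], max=3
Drop 2: Z rot2 at col 1 lands with bottom-row=3; cleared 0 line(s) (total 0); column heights now [0 5 5 4 0], max=5
Drop 3: J rot1 at col 0 lands with bottom-row=3; cleared 0 line(s) (total 0); column heights now [6 6 5 4 0], max=6
Drop 4: T rot0 at col 2 lands with bottom-row=5; cleared 1 line(s) (total 1); column heights now [5 5 5 6 0], max=6

Answer: 1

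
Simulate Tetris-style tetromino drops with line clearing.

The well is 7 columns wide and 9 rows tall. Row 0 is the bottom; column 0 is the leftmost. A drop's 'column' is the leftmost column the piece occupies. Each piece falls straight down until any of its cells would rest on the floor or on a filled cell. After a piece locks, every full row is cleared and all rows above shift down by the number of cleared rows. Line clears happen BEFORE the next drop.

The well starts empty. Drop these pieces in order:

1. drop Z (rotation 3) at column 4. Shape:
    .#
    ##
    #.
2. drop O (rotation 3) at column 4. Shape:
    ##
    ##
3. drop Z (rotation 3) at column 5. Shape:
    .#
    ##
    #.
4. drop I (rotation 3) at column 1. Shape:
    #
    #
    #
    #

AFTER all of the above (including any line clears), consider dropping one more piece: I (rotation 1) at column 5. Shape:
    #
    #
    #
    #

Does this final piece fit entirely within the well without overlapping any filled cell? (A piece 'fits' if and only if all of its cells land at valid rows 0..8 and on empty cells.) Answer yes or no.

Drop 1: Z rot3 at col 4 lands with bottom-row=0; cleared 0 line(s) (total 0); column heights now [0 0 0 0 2 3 0], max=3
Drop 2: O rot3 at col 4 lands with bottom-row=3; cleared 0 line(s) (total 0); column heights now [0 0 0 0 5 5 0], max=5
Drop 3: Z rot3 at col 5 lands with bottom-row=5; cleared 0 line(s) (total 0); column heights now [0 0 0 0 5 7 8], max=8
Drop 4: I rot3 at col 1 lands with bottom-row=0; cleared 0 line(s) (total 0); column heights now [0 4 0 0 5 7 8], max=8
Test piece I rot1 at col 5 (width 1): heights before test = [0 4 0 0 5 7 8]; fits = False

Answer: no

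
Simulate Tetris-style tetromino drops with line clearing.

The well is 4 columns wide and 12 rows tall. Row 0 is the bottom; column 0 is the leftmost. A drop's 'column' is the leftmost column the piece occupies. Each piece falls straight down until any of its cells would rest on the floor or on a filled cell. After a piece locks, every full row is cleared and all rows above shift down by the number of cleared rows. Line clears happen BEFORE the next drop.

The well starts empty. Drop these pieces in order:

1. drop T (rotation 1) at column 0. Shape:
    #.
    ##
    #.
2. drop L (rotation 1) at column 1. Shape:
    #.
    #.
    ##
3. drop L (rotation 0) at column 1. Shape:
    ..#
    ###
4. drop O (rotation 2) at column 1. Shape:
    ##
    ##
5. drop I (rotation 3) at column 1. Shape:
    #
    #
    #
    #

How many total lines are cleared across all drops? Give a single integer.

Drop 1: T rot1 at col 0 lands with bottom-row=0; cleared 0 line(s) (total 0); column heights now [3 2 0 0], max=3
Drop 2: L rot1 at col 1 lands with bottom-row=2; cleared 0 line(s) (total 0); column heights now [3 5 3 0], max=5
Drop 3: L rot0 at col 1 lands with bottom-row=5; cleared 0 line(s) (total 0); column heights now [3 6 6 7], max=7
Drop 4: O rot2 at col 1 lands with bottom-row=6; cleared 0 line(s) (total 0); column heights now [3 8 8 7], max=8
Drop 5: I rot3 at col 1 lands with bottom-row=8; cleared 0 line(s) (total 0); column heights now [3 12 8 7], max=12

Answer: 0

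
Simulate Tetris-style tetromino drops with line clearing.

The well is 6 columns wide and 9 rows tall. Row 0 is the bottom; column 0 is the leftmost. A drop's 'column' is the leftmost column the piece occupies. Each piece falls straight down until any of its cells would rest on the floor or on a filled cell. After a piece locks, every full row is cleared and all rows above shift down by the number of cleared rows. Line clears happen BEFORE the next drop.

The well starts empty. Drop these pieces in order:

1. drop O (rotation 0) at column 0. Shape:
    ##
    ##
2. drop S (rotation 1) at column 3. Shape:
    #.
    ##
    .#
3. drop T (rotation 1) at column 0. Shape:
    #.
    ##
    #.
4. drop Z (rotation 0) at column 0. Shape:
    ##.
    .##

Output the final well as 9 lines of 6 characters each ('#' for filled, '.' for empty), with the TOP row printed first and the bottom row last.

Drop 1: O rot0 at col 0 lands with bottom-row=0; cleared 0 line(s) (total 0); column heights now [2 2 0 0 0 0], max=2
Drop 2: S rot1 at col 3 lands with bottom-row=0; cleared 0 line(s) (total 0); column heights now [2 2 0 3 2 0], max=3
Drop 3: T rot1 at col 0 lands with bottom-row=2; cleared 0 line(s) (total 0); column heights now [5 4 0 3 2 0], max=5
Drop 4: Z rot0 at col 0 lands with bottom-row=4; cleared 0 line(s) (total 0); column heights now [6 6 5 3 2 0], max=6

Answer: ......
......
......
##....
###...
##....
#..#..
##.##.
##..#.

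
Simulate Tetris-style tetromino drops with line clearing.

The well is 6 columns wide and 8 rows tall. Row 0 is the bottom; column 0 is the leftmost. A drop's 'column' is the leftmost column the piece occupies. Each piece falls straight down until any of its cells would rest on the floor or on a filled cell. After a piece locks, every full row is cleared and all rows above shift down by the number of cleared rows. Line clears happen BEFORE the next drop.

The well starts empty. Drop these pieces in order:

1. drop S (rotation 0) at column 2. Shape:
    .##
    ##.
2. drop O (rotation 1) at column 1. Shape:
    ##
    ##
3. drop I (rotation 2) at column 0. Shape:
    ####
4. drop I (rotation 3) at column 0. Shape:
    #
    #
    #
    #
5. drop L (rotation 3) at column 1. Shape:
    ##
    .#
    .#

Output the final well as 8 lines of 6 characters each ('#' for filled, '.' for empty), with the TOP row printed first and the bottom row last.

Drop 1: S rot0 at col 2 lands with bottom-row=0; cleared 0 line(s) (total 0); column heights now [0 0 1 2 2 0], max=2
Drop 2: O rot1 at col 1 lands with bottom-row=1; cleared 0 line(s) (total 0); column heights now [0 3 3 2 2 0], max=3
Drop 3: I rot2 at col 0 lands with bottom-row=3; cleared 0 line(s) (total 0); column heights now [4 4 4 4 2 0], max=4
Drop 4: I rot3 at col 0 lands with bottom-row=4; cleared 0 line(s) (total 0); column heights now [8 4 4 4 2 0], max=8
Drop 5: L rot3 at col 1 lands with bottom-row=4; cleared 0 line(s) (total 0); column heights now [8 7 7 4 2 0], max=8

Answer: #.....
###...
#.#...
#.#...
####..
.##...
.####.
..##..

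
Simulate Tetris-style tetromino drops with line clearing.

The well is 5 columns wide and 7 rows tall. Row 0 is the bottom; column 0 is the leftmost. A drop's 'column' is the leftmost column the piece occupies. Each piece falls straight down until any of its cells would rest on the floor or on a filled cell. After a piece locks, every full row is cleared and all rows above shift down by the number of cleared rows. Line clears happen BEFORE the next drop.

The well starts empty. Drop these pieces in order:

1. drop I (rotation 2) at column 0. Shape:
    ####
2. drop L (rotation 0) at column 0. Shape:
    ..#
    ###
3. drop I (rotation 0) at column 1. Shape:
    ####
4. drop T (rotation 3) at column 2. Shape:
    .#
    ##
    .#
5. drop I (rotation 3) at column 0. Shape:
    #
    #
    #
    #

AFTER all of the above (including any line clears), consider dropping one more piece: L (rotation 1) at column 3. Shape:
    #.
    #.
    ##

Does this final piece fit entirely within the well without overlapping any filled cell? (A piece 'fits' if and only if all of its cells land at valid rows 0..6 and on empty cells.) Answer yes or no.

Answer: no

Derivation:
Drop 1: I rot2 at col 0 lands with bottom-row=0; cleared 0 line(s) (total 0); column heights now [1 1 1 1 0], max=1
Drop 2: L rot0 at col 0 lands with bottom-row=1; cleared 0 line(s) (total 0); column heights now [2 2 3 1 0], max=3
Drop 3: I rot0 at col 1 lands with bottom-row=3; cleared 0 line(s) (total 0); column heights now [2 4 4 4 4], max=4
Drop 4: T rot3 at col 2 lands with bottom-row=4; cleared 0 line(s) (total 0); column heights now [2 4 6 7 4], max=7
Drop 5: I rot3 at col 0 lands with bottom-row=2; cleared 1 line(s) (total 1); column heights now [5 2 5 6 0], max=6
Test piece L rot1 at col 3 (width 2): heights before test = [5 2 5 6 0]; fits = False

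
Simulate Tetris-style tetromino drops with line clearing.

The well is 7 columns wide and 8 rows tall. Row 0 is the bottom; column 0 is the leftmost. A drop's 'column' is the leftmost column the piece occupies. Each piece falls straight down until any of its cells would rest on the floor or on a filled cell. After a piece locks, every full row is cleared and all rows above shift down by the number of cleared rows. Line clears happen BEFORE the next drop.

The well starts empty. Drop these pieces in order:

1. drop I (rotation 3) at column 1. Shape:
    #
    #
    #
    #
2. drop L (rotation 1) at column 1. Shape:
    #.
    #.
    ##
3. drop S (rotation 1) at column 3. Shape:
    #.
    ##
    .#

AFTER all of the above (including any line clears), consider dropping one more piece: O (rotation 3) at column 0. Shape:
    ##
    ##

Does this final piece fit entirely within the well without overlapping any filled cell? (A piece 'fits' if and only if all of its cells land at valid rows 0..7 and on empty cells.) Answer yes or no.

Drop 1: I rot3 at col 1 lands with bottom-row=0; cleared 0 line(s) (total 0); column heights now [0 4 0 0 0 0 0], max=4
Drop 2: L rot1 at col 1 lands with bottom-row=4; cleared 0 line(s) (total 0); column heights now [0 7 5 0 0 0 0], max=7
Drop 3: S rot1 at col 3 lands with bottom-row=0; cleared 0 line(s) (total 0); column heights now [0 7 5 3 2 0 0], max=7
Test piece O rot3 at col 0 (width 2): heights before test = [0 7 5 3 2 0 0]; fits = False

Answer: no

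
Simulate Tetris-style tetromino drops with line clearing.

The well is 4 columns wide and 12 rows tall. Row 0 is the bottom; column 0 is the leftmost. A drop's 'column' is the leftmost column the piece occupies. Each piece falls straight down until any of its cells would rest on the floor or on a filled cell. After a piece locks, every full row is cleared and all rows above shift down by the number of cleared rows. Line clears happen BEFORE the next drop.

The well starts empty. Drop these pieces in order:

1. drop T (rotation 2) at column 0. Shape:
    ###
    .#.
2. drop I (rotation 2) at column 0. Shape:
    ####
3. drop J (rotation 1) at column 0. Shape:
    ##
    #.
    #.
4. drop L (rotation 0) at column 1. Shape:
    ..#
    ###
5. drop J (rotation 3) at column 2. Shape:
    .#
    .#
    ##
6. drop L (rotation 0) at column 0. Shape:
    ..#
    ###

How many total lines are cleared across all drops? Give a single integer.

Answer: 2

Derivation:
Drop 1: T rot2 at col 0 lands with bottom-row=0; cleared 0 line(s) (total 0); column heights now [2 2 2 0], max=2
Drop 2: I rot2 at col 0 lands with bottom-row=2; cleared 1 line(s) (total 1); column heights now [2 2 2 0], max=2
Drop 3: J rot1 at col 0 lands with bottom-row=2; cleared 0 line(s) (total 1); column heights now [5 5 2 0], max=5
Drop 4: L rot0 at col 1 lands with bottom-row=5; cleared 0 line(s) (total 1); column heights now [5 6 6 7], max=7
Drop 5: J rot3 at col 2 lands with bottom-row=7; cleared 0 line(s) (total 1); column heights now [5 6 8 10], max=10
Drop 6: L rot0 at col 0 lands with bottom-row=8; cleared 1 line(s) (total 2); column heights now [5 6 9 9], max=9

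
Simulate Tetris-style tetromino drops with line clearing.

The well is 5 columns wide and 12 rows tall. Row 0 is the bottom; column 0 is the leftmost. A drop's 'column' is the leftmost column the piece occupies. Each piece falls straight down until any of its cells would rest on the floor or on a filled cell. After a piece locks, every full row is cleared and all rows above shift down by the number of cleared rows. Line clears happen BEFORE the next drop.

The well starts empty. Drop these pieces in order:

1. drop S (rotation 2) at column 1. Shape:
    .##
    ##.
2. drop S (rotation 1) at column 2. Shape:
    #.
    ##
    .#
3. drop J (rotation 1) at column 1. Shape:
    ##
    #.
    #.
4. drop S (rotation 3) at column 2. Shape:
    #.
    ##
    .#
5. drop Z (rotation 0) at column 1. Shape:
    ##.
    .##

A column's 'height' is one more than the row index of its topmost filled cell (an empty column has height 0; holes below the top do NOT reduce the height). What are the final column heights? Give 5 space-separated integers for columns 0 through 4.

Answer: 0 10 10 9 0

Derivation:
Drop 1: S rot2 at col 1 lands with bottom-row=0; cleared 0 line(s) (total 0); column heights now [0 1 2 2 0], max=2
Drop 2: S rot1 at col 2 lands with bottom-row=2; cleared 0 line(s) (total 0); column heights now [0 1 5 4 0], max=5
Drop 3: J rot1 at col 1 lands with bottom-row=3; cleared 0 line(s) (total 0); column heights now [0 6 6 4 0], max=6
Drop 4: S rot3 at col 2 lands with bottom-row=5; cleared 0 line(s) (total 0); column heights now [0 6 8 7 0], max=8
Drop 5: Z rot0 at col 1 lands with bottom-row=8; cleared 0 line(s) (total 0); column heights now [0 10 10 9 0], max=10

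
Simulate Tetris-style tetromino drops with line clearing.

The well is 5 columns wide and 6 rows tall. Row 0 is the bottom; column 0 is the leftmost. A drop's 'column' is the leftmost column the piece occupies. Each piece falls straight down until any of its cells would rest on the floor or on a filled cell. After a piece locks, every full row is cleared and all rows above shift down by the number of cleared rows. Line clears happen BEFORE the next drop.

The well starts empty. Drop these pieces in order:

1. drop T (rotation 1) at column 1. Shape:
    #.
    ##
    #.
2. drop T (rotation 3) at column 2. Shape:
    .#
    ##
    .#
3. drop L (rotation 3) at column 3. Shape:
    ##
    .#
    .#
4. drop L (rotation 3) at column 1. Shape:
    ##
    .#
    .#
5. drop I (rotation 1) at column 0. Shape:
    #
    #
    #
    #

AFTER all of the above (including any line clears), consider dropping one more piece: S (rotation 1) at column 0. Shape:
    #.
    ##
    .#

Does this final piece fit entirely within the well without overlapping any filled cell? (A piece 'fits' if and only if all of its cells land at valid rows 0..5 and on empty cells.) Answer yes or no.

Answer: no

Derivation:
Drop 1: T rot1 at col 1 lands with bottom-row=0; cleared 0 line(s) (total 0); column heights now [0 3 2 0 0], max=3
Drop 2: T rot3 at col 2 lands with bottom-row=1; cleared 0 line(s) (total 0); column heights now [0 3 3 4 0], max=4
Drop 3: L rot3 at col 3 lands with bottom-row=2; cleared 0 line(s) (total 0); column heights now [0 3 3 5 5], max=5
Drop 4: L rot3 at col 1 lands with bottom-row=3; cleared 0 line(s) (total 0); column heights now [0 6 6 5 5], max=6
Drop 5: I rot1 at col 0 lands with bottom-row=0; cleared 1 line(s) (total 1); column heights now [3 5 5 4 4], max=5
Test piece S rot1 at col 0 (width 2): heights before test = [3 5 5 4 4]; fits = False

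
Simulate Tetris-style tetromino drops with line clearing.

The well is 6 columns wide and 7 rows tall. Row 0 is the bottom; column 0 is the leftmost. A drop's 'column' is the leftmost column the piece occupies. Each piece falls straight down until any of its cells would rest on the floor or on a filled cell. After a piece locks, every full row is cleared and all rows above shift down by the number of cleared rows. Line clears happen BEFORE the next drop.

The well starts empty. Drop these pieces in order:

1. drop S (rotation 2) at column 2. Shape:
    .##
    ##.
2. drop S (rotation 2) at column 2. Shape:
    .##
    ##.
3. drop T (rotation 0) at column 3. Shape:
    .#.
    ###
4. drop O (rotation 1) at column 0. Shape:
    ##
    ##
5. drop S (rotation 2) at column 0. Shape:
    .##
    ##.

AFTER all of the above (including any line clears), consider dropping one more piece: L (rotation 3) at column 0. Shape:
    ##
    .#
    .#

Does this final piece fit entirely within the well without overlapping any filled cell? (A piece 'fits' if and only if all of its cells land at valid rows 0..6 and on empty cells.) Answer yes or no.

Drop 1: S rot2 at col 2 lands with bottom-row=0; cleared 0 line(s) (total 0); column heights now [0 0 1 2 2 0], max=2
Drop 2: S rot2 at col 2 lands with bottom-row=2; cleared 0 line(s) (total 0); column heights now [0 0 3 4 4 0], max=4
Drop 3: T rot0 at col 3 lands with bottom-row=4; cleared 0 line(s) (total 0); column heights now [0 0 3 5 6 5], max=6
Drop 4: O rot1 at col 0 lands with bottom-row=0; cleared 0 line(s) (total 0); column heights now [2 2 3 5 6 5], max=6
Drop 5: S rot2 at col 0 lands with bottom-row=2; cleared 0 line(s) (total 0); column heights now [3 4 4 5 6 5], max=6
Test piece L rot3 at col 0 (width 2): heights before test = [3 4 4 5 6 5]; fits = True

Answer: yes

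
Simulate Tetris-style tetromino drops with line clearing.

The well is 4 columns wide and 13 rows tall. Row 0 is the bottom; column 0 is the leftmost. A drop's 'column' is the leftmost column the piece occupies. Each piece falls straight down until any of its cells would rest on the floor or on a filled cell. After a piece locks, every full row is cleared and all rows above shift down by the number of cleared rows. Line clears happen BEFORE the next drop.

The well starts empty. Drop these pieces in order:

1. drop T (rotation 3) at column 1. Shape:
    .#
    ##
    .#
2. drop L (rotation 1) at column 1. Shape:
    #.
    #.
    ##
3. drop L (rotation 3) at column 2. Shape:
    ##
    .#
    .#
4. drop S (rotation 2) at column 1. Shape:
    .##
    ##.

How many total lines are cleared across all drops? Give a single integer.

Drop 1: T rot3 at col 1 lands with bottom-row=0; cleared 0 line(s) (total 0); column heights now [0 2 3 0], max=3
Drop 2: L rot1 at col 1 lands with bottom-row=3; cleared 0 line(s) (total 0); column heights now [0 6 4 0], max=6
Drop 3: L rot3 at col 2 lands with bottom-row=2; cleared 0 line(s) (total 0); column heights now [0 6 5 5], max=6
Drop 4: S rot2 at col 1 lands with bottom-row=6; cleared 0 line(s) (total 0); column heights now [0 7 8 8], max=8

Answer: 0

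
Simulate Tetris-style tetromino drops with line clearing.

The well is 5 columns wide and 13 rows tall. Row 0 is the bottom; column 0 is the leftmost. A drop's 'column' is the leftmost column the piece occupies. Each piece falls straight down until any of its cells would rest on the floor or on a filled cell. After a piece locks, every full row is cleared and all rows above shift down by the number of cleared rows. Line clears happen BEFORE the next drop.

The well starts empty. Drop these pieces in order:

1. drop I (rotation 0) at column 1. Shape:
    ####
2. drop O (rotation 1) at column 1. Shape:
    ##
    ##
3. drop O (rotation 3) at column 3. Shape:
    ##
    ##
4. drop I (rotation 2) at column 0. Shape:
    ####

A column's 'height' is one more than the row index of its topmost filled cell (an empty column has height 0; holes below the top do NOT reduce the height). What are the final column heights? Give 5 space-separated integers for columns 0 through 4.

Answer: 4 4 4 4 3

Derivation:
Drop 1: I rot0 at col 1 lands with bottom-row=0; cleared 0 line(s) (total 0); column heights now [0 1 1 1 1], max=1
Drop 2: O rot1 at col 1 lands with bottom-row=1; cleared 0 line(s) (total 0); column heights now [0 3 3 1 1], max=3
Drop 3: O rot3 at col 3 lands with bottom-row=1; cleared 0 line(s) (total 0); column heights now [0 3 3 3 3], max=3
Drop 4: I rot2 at col 0 lands with bottom-row=3; cleared 0 line(s) (total 0); column heights now [4 4 4 4 3], max=4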